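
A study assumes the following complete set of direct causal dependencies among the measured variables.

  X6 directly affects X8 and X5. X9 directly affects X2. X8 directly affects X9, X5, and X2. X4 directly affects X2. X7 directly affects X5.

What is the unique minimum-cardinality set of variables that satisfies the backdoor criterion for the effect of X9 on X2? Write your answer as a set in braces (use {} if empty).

{X8}

Variables eligible for adjustment (non-descendants of X9, excluding X9 and X2): {X4, X5, X6, X7, X8}.
Backdoor paths from X9 to X2:
  P1: X9 <- X8 -> X2
The empty set is not sufficient: P1 (X9 <- X8 -> X2) has no collider blocking it and no conditioned non-collider, so it is open.
Try {X8}:
  P1: blocked at fork node X8 ∈ conditioning set.
{X8} contains no descendant of X9 and blocks every backdoor path.
No other singleton works — e.g. {X7} leaves P1 open — so {X8} is the unique smallest valid adjustment set.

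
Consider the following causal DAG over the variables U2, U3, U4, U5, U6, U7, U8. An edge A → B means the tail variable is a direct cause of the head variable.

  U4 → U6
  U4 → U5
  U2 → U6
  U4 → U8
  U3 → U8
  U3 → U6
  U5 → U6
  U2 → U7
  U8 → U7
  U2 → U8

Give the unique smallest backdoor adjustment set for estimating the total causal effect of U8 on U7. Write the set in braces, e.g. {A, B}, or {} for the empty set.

Variables eligible for adjustment (non-descendants of U8, excluding U8 and U7): {U2, U3, U4, U5, U6}.
Backdoor paths from U8 to U7:
  P1: U8 <- U4 -> U5 -> U6 <- U2 -> U7
  P2: U8 <- U4 -> U6 <- U2 -> U7
  P3: U8 <- U2 -> U7
  P4: U8 <- U3 -> U6 <- U2 -> U7
The empty set is not sufficient: P3 (U8 <- U2 -> U7) has no collider blocking it and no conditioned non-collider, so it is open.
Try {U2}:
  P1: blocked at collider U6 (neither it nor any descendant is in the conditioning set).
  P2: blocked at collider U6 (neither it nor any descendant is in the conditioning set).
  P3: blocked at fork node U2 ∈ conditioning set.
  P4: blocked at collider U6 (neither it nor any descendant is in the conditioning set).
{U2} contains no descendant of U8 and blocks every backdoor path.
No other singleton works — e.g. {U4} leaves P3 open — so {U2} is the unique smallest valid adjustment set.

{U2}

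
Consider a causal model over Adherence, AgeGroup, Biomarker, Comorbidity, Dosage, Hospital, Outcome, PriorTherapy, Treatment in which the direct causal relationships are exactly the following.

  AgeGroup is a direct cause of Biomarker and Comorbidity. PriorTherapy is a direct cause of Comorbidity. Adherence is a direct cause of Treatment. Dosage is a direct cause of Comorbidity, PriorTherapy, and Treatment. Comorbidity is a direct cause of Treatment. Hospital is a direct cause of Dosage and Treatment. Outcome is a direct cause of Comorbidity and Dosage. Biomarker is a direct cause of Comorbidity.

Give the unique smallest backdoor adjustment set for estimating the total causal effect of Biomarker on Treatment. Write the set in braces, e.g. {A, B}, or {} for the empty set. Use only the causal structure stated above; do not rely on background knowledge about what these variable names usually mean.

{AgeGroup}

Variables eligible for adjustment (non-descendants of Biomarker, excluding Biomarker and Treatment): {Adherence, AgeGroup, Dosage, Hospital, Outcome, PriorTherapy}.
Backdoor paths from Biomarker to Treatment:
  P1: Biomarker <- AgeGroup -> Comorbidity <- Outcome -> Dosage <- Hospital -> Treatment
  P2: Biomarker <- AgeGroup -> Comorbidity <- Outcome -> Dosage -> Treatment
  P3: Biomarker <- AgeGroup -> Comorbidity <- Dosage <- Hospital -> Treatment
  P4: Biomarker <- AgeGroup -> Comorbidity <- Dosage -> Treatment
  P5: Biomarker <- AgeGroup -> Comorbidity <- PriorTherapy <- Dosage <- Hospital -> Treatment
  P6: Biomarker <- AgeGroup -> Comorbidity <- PriorTherapy <- Dosage -> Treatment
  P7: Biomarker <- AgeGroup -> Comorbidity -> Treatment
The empty set is not sufficient: P7 (Biomarker <- AgeGroup -> Comorbidity -> Treatment) has no collider blocking it and no conditioned non-collider, so it is open.
Try {AgeGroup}:
  P1: blocked at fork node AgeGroup ∈ conditioning set.
  P2: blocked at fork node AgeGroup ∈ conditioning set.
  P3: blocked at fork node AgeGroup ∈ conditioning set.
  P4: blocked at fork node AgeGroup ∈ conditioning set.
  P5: blocked at fork node AgeGroup ∈ conditioning set.
  P6: blocked at fork node AgeGroup ∈ conditioning set.
  P7: blocked at fork node AgeGroup ∈ conditioning set.
{AgeGroup} contains no descendant of Biomarker and blocks every backdoor path.
No other singleton works — e.g. {Outcome} leaves P7 open — so {AgeGroup} is the unique smallest valid adjustment set.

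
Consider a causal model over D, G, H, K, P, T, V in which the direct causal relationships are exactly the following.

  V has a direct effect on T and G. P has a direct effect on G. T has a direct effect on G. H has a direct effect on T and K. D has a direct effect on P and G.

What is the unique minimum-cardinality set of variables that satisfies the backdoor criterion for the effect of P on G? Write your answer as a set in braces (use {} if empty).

{D}

Variables eligible for adjustment (non-descendants of P, excluding P and G): {D, H, K, T, V}.
Backdoor paths from P to G:
  P1: P <- D -> G
The empty set is not sufficient: P1 (P <- D -> G) has no collider blocking it and no conditioned non-collider, so it is open.
Try {D}:
  P1: blocked at fork node D ∈ conditioning set.
{D} contains no descendant of P and blocks every backdoor path.
No other singleton works — e.g. {V} leaves P1 open — so {D} is the unique smallest valid adjustment set.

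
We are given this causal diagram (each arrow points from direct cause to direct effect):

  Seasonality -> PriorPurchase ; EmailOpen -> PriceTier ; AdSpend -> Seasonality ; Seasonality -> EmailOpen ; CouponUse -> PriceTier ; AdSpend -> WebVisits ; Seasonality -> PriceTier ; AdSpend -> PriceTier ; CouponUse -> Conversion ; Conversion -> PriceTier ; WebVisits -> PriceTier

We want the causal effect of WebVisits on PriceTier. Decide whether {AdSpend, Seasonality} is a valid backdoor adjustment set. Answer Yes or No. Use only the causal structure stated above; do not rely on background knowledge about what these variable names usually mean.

Backdoor paths from WebVisits to PriceTier (paths whose first edge points into WebVisits):
  P1: WebVisits <- AdSpend -> Seasonality -> EmailOpen -> PriceTier
  P2: WebVisits <- AdSpend -> Seasonality -> PriceTier
  P3: WebVisits <- AdSpend -> PriceTier
Condition 1 (no descendant of WebVisits in the set): holds — descendants of WebVisits are {PriceTier}; none are in {AdSpend, Seasonality}.
Condition 2 (every backdoor path blocked by {AdSpend, Seasonality}):
  P1: blocked at fork node AdSpend ∈ conditioning set.
  P2: blocked at fork node AdSpend ∈ conditioning set.
  P3: blocked at fork node AdSpend ∈ conditioning set.
{AdSpend, Seasonality} satisfies the backdoor criterion.

Yes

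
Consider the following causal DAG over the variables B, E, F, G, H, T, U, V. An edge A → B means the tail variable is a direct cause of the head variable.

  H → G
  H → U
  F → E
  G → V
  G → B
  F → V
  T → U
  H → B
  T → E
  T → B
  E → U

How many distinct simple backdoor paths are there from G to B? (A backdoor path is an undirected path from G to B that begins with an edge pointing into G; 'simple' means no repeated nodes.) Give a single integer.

3

A backdoor path from G to B is any simple undirected path whose first edge points into G (i.e. leaves G via a parent).
Parents of G: {H}.
Enumerating:
  P1: G <- H -> B
  P2: G <- H -> U <- T -> B
  P3: G <- H -> U <- E <- T -> B
That exhausts the simple backdoor paths. Count: 3.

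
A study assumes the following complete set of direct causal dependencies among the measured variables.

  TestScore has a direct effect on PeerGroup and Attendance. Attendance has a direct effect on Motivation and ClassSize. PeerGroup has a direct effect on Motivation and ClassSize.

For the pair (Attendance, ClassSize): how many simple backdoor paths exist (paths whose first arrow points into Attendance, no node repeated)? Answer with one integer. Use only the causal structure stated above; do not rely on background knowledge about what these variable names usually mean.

A backdoor path from Attendance to ClassSize is any simple undirected path whose first edge points into Attendance (i.e. leaves Attendance via a parent).
Parents of Attendance: {TestScore}.
Enumerating:
  P1: Attendance <- TestScore -> PeerGroup -> ClassSize
That exhausts the simple backdoor paths. Count: 1.

1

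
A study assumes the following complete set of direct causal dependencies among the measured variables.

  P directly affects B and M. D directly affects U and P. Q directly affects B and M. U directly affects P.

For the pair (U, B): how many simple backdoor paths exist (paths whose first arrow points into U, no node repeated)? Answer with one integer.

2

A backdoor path from U to B is any simple undirected path whose first edge points into U (i.e. leaves U via a parent).
Parents of U: {D}.
Enumerating:
  P1: U <- D -> P -> M <- Q -> B
  P2: U <- D -> P -> B
That exhausts the simple backdoor paths. Count: 2.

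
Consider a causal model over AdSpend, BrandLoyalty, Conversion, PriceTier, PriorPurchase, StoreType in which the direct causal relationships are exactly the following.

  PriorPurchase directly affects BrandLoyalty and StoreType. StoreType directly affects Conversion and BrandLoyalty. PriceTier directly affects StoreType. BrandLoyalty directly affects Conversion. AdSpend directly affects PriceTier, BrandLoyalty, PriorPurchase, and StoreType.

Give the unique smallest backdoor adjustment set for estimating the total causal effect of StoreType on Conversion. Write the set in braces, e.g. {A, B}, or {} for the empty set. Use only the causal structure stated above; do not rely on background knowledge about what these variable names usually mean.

{AdSpend, PriorPurchase}

Variables eligible for adjustment (non-descendants of StoreType, excluding StoreType and Conversion): {AdSpend, PriceTier, PriorPurchase}.
Backdoor paths from StoreType to Conversion:
  P1: StoreType <- AdSpend -> PriorPurchase -> BrandLoyalty -> Conversion
  P2: StoreType <- AdSpend -> BrandLoyalty -> Conversion
  P3: StoreType <- PriorPurchase <- AdSpend -> BrandLoyalty -> Conversion
  P4: StoreType <- PriorPurchase -> BrandLoyalty -> Conversion
  P5: StoreType <- PriceTier <- AdSpend -> PriorPurchase -> BrandLoyalty -> Conversion
  P6: StoreType <- PriceTier <- AdSpend -> BrandLoyalty -> Conversion
The empty set is not sufficient: P1 (StoreType <- AdSpend -> PriorPurchase -> BrandLoyalty -> Conversion) has no collider blocking it and no conditioned non-collider, so it is open.
Try {AdSpend, PriorPurchase}:
  P1: blocked at fork node AdSpend ∈ conditioning set.
  P2: blocked at fork node AdSpend ∈ conditioning set.
  P3: blocked at chain node PriorPurchase ∈ conditioning set.
  P4: blocked at fork node PriorPurchase ∈ conditioning set.
  P5: blocked at fork node AdSpend ∈ conditioning set.
  P6: blocked at fork node AdSpend ∈ conditioning set.
{AdSpend, PriorPurchase} contains no descendant of StoreType and blocks every backdoor path.
Every element of {AdSpend, PriorPurchase} is needed (dropping AdSpend leaves P2 open; dropping PriorPurchase leaves P4 open), so no proper subset is valid.
Among all size-2 subsets of the eligible variables, only {AdSpend, PriorPurchase} blocks every backdoor path, so it is the unique smallest valid adjustment set.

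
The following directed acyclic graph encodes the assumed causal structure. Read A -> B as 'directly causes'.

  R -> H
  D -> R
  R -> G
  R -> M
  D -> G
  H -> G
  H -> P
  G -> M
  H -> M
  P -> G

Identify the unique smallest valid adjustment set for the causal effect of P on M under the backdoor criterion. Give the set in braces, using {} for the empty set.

Variables eligible for adjustment (non-descendants of P, excluding P and M): {D, H, R}.
Backdoor paths from P to M:
  P1: P <- H <- R <- D -> G -> M
  P2: P <- H <- R -> G -> M
  P3: P <- H <- R -> M
  P4: P <- H -> G <- D -> R -> M
  P5: P <- H -> G <- R -> M
  P6: P <- H -> G -> M
  P7: P <- H -> M
The empty set is not sufficient: P1 (P <- H <- R <- D -> G -> M) has no collider blocking it and no conditioned non-collider, so it is open.
Try {H}:
  P1: blocked at chain node H ∈ conditioning set.
  P2: blocked at chain node H ∈ conditioning set.
  P3: blocked at chain node H ∈ conditioning set.
  P4: blocked at fork node H ∈ conditioning set.
  P5: blocked at fork node H ∈ conditioning set.
  P6: blocked at fork node H ∈ conditioning set.
  P7: blocked at fork node H ∈ conditioning set.
{H} contains no descendant of P and blocks every backdoor path.
No other singleton works — e.g. {D} leaves P2 open — so {H} is the unique smallest valid adjustment set.

{H}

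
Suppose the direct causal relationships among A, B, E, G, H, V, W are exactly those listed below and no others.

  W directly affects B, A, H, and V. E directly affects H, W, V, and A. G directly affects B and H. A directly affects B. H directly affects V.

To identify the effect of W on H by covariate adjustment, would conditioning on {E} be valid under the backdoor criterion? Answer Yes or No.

Yes

Backdoor paths from W to H (paths whose first edge points into W):
  P1: W <- E -> A -> B <- G -> H
  P2: W <- E -> H
  P3: W <- E -> V <- H
Condition 1 (no descendant of W in the set): holds — descendants of W are {A, B, H, V}; none are in {E}.
Condition 2 (every backdoor path blocked by {E}):
  P1: blocked at fork node E ∈ conditioning set.
  P2: blocked at fork node E ∈ conditioning set.
  P3: blocked at fork node E ∈ conditioning set.
{E} satisfies the backdoor criterion.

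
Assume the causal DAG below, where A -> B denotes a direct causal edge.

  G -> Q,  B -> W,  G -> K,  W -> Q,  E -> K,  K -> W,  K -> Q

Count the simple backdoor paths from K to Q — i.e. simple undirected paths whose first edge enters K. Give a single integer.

A backdoor path from K to Q is any simple undirected path whose first edge points into K (i.e. leaves K via a parent).
Parents of K: {E, G}.
Enumerating:
  P1: K <- G -> Q
That exhausts the simple backdoor paths. Count: 1.

1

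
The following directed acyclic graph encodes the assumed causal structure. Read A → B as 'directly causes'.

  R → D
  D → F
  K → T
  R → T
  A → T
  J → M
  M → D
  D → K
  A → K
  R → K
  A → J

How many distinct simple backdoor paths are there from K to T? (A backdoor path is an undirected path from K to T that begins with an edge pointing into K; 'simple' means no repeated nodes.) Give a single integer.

A backdoor path from K to T is any simple undirected path whose first edge points into K (i.e. leaves K via a parent).
Parents of K: {A, D, R}.
Enumerating:
  P1: K <- R -> D <- M <- J <- A -> T
  P2: K <- R -> T
  P3: K <- A -> J -> M -> D <- R -> T
  P4: K <- A -> T
  P5: K <- D <- R -> T
  P6: K <- D <- M <- J <- A -> T
That exhausts the simple backdoor paths. Count: 6.

6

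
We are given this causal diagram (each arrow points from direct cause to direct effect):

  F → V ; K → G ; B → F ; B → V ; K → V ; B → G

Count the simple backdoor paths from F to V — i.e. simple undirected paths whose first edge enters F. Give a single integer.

A backdoor path from F to V is any simple undirected path whose first edge points into F (i.e. leaves F via a parent).
Parents of F: {B}.
Enumerating:
  P1: F <- B -> G <- K -> V
  P2: F <- B -> V
That exhausts the simple backdoor paths. Count: 2.

2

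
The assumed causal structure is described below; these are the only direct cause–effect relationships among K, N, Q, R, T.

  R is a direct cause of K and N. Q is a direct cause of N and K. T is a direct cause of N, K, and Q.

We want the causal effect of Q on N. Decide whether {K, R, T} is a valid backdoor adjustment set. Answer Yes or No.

No

Backdoor paths from Q to N (paths whose first edge points into Q):
  P1: Q <- T -> N
  P2: Q <- T -> K <- R -> N
Condition 1 (no descendant of Q in the set): FAILS — K is a descendant of Q.
Condition 2 (every backdoor path blocked by {K, R, T}):
  P1: blocked at fork node T ∈ conditioning set.
  P2: blocked at fork node T ∈ conditioning set.
{K, R, T} does not satisfy the backdoor criterion.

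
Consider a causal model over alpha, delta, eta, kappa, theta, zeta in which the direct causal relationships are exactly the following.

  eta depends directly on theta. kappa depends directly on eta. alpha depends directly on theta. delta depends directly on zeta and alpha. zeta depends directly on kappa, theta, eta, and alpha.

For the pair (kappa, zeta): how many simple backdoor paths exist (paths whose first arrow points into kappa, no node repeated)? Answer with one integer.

4

A backdoor path from kappa to zeta is any simple undirected path whose first edge points into kappa (i.e. leaves kappa via a parent).
Parents of kappa: {eta}.
Enumerating:
  P1: kappa <- eta <- theta -> alpha -> zeta
  P2: kappa <- eta <- theta -> alpha -> delta <- zeta
  P3: kappa <- eta <- theta -> zeta
  P4: kappa <- eta -> zeta
That exhausts the simple backdoor paths. Count: 4.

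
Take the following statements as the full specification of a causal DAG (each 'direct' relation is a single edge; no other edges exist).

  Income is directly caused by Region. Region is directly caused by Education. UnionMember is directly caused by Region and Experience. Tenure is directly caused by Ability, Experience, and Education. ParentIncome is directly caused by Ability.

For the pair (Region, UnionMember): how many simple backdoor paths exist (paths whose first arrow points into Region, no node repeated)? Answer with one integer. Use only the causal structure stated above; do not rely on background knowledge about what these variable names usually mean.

A backdoor path from Region to UnionMember is any simple undirected path whose first edge points into Region (i.e. leaves Region via a parent).
Parents of Region: {Education}.
Enumerating:
  P1: Region <- Education -> Tenure <- Experience -> UnionMember
That exhausts the simple backdoor paths. Count: 1.

1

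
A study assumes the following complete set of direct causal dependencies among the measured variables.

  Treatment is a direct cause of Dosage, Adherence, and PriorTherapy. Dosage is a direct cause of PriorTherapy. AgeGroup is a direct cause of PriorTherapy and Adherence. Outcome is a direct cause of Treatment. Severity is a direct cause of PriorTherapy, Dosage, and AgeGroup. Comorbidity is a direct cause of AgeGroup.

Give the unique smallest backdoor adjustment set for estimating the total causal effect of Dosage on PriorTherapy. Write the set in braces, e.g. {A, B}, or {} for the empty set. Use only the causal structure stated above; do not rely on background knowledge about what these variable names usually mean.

Variables eligible for adjustment (non-descendants of Dosage, excluding Dosage and PriorTherapy): {Adherence, AgeGroup, Comorbidity, Outcome, Severity, Treatment}.
Backdoor paths from Dosage to PriorTherapy:
  P1: Dosage <- Treatment -> Adherence <- AgeGroup <- Severity -> PriorTherapy
  P2: Dosage <- Treatment -> Adherence <- AgeGroup -> PriorTherapy
  P3: Dosage <- Treatment -> PriorTherapy
  P4: Dosage <- Severity -> AgeGroup -> Adherence <- Treatment -> PriorTherapy
  P5: Dosage <- Severity -> AgeGroup -> PriorTherapy
  P6: Dosage <- Severity -> PriorTherapy
The empty set is not sufficient: P3 (Dosage <- Treatment -> PriorTherapy) has no collider blocking it and no conditioned non-collider, so it is open.
Try {Severity, Treatment}:
  P1: blocked at fork node Treatment ∈ conditioning set.
  P2: blocked at fork node Treatment ∈ conditioning set.
  P3: blocked at fork node Treatment ∈ conditioning set.
  P4: blocked at fork node Severity ∈ conditioning set.
  P5: blocked at fork node Severity ∈ conditioning set.
  P6: blocked at fork node Severity ∈ conditioning set.
{Severity, Treatment} contains no descendant of Dosage and blocks every backdoor path.
Every element of {Severity, Treatment} is needed (dropping Severity leaves P5 open; dropping Treatment leaves P3 open), so no proper subset is valid.
Among all size-2 subsets of the eligible variables, only {Severity, Treatment} blocks every backdoor path, so it is the unique smallest valid adjustment set.

{Severity, Treatment}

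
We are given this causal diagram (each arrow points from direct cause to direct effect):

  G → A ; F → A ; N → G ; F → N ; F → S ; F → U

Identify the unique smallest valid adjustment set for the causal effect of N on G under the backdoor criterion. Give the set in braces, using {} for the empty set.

Variables eligible for adjustment (non-descendants of N, excluding N and G): {F, S, U}.
Backdoor paths from N to G:
  P1: N <- F -> A <- G
Each backdoor path contains an unconditioned collider, so every path is already blocked with the empty conditioning set:
  P1: blocked at collider A (neither it nor any descendant is in the conditioning set).
The empty set is therefore the unique smallest valid set.

{}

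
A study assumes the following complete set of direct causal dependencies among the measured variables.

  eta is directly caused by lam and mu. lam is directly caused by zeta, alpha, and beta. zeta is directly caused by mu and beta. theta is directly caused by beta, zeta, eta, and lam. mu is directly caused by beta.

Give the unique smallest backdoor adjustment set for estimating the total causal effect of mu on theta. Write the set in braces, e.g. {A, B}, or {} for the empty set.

Variables eligible for adjustment (non-descendants of mu, excluding mu and theta): {alpha, beta}.
Backdoor paths from mu to theta:
  P1: mu <- beta -> zeta -> lam -> eta -> theta
  P2: mu <- beta -> zeta -> lam -> theta
  P3: mu <- beta -> zeta -> theta
  P4: mu <- beta -> lam <- zeta -> theta
  P5: mu <- beta -> lam -> eta -> theta
  P6: mu <- beta -> lam -> theta
  P7: mu <- beta -> theta
The empty set is not sufficient: P1 (mu <- beta -> zeta -> lam -> eta -> theta) has no collider blocking it and no conditioned non-collider, so it is open.
Try {beta}:
  P1: blocked at fork node beta ∈ conditioning set.
  P2: blocked at fork node beta ∈ conditioning set.
  P3: blocked at fork node beta ∈ conditioning set.
  P4: blocked at fork node beta ∈ conditioning set.
  P5: blocked at fork node beta ∈ conditioning set.
  P6: blocked at fork node beta ∈ conditioning set.
  P7: blocked at fork node beta ∈ conditioning set.
{beta} contains no descendant of mu and blocks every backdoor path.
No other singleton works — e.g. {alpha} leaves P1 open — so {beta} is the unique smallest valid adjustment set.

{beta}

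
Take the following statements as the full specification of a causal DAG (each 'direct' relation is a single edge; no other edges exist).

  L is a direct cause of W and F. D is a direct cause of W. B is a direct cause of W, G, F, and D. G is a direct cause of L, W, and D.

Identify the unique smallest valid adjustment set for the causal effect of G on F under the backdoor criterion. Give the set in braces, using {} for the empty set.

Variables eligible for adjustment (non-descendants of G, excluding G and F): {B}.
Backdoor paths from G to F:
  P1: G <- B -> D -> W <- L -> F
  P2: G <- B -> W <- L -> F
  P3: G <- B -> F
The empty set is not sufficient: P3 (G <- B -> F) has no collider blocking it and no conditioned non-collider, so it is open.
Try {B}:
  P1: blocked at fork node B ∈ conditioning set.
  P2: blocked at fork node B ∈ conditioning set.
  P3: blocked at fork node B ∈ conditioning set.
{B} contains no descendant of G and blocks every backdoor path.
{B} is the unique smallest valid adjustment set.

{B}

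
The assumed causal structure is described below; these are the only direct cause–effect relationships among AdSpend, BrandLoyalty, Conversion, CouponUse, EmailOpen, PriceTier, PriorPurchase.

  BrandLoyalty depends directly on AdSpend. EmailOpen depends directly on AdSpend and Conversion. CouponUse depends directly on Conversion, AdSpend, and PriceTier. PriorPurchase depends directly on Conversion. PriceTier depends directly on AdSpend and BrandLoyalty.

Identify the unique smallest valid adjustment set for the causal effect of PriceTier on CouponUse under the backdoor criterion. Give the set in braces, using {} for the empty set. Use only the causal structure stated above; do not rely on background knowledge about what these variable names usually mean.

{AdSpend}

Variables eligible for adjustment (non-descendants of PriceTier, excluding PriceTier and CouponUse): {AdSpend, BrandLoyalty, Conversion, EmailOpen, PriorPurchase}.
Backdoor paths from PriceTier to CouponUse:
  P1: PriceTier <- AdSpend -> EmailOpen <- Conversion -> CouponUse
  P2: PriceTier <- AdSpend -> CouponUse
  P3: PriceTier <- BrandLoyalty <- AdSpend -> EmailOpen <- Conversion -> CouponUse
  P4: PriceTier <- BrandLoyalty <- AdSpend -> CouponUse
The empty set is not sufficient: P2 (PriceTier <- AdSpend -> CouponUse) has no collider blocking it and no conditioned non-collider, so it is open.
Try {AdSpend}:
  P1: blocked at fork node AdSpend ∈ conditioning set.
  P2: blocked at fork node AdSpend ∈ conditioning set.
  P3: blocked at fork node AdSpend ∈ conditioning set.
  P4: blocked at fork node AdSpend ∈ conditioning set.
{AdSpend} contains no descendant of PriceTier and blocks every backdoor path.
No other singleton works — e.g. {Conversion} leaves P2 open — so {AdSpend} is the unique smallest valid adjustment set.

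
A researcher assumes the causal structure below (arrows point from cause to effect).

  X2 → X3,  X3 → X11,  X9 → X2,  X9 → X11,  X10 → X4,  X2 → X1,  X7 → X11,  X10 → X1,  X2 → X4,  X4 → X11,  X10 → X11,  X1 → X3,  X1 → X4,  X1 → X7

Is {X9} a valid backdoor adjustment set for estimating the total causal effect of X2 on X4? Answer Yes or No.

Yes

Backdoor paths from X2 to X4 (paths whose first edge points into X2):
  P1: X2 <- X9 -> X11 <- X10 -> X1 -> X4
  P2: X2 <- X9 -> X11 <- X10 -> X4
  P3: X2 <- X9 -> X11 <- X7 <- X1 <- X10 -> X4
  P4: X2 <- X9 -> X11 <- X7 <- X1 -> X4
  P5: X2 <- X9 -> X11 <- X3 <- X1 <- X10 -> X4
  P6: X2 <- X9 -> X11 <- X3 <- X1 -> X4
  P7: X2 <- X9 -> X11 <- X4
Condition 1 (no descendant of X2 in the set): holds — descendants of X2 are {X1, X11, X3, X4, X7}; none are in {X9}.
Condition 2 (every backdoor path blocked by {X9}):
  P1: blocked at fork node X9 ∈ conditioning set.
  P2: blocked at fork node X9 ∈ conditioning set.
  P3: blocked at fork node X9 ∈ conditioning set.
  P4: blocked at fork node X9 ∈ conditioning set.
  P5: blocked at fork node X9 ∈ conditioning set.
  P6: blocked at fork node X9 ∈ conditioning set.
  P7: blocked at fork node X9 ∈ conditioning set.
{X9} satisfies the backdoor criterion.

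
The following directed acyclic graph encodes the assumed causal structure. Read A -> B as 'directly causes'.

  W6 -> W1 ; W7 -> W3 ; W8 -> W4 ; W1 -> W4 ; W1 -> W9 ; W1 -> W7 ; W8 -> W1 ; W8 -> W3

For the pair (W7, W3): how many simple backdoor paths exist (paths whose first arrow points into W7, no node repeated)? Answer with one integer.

A backdoor path from W7 to W3 is any simple undirected path whose first edge points into W7 (i.e. leaves W7 via a parent).
Parents of W7: {W1}.
Enumerating:
  P1: W7 <- W1 <- W8 -> W3
  P2: W7 <- W1 -> W4 <- W8 -> W3
That exhausts the simple backdoor paths. Count: 2.

2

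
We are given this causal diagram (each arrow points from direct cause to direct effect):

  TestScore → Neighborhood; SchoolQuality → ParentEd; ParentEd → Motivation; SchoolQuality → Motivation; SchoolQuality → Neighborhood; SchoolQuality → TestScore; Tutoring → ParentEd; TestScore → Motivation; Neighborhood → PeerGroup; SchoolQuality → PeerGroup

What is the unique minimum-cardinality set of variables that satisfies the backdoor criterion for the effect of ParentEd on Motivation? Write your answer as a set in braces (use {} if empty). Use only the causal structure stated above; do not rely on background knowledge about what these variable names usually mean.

{SchoolQuality}

Variables eligible for adjustment (non-descendants of ParentEd, excluding ParentEd and Motivation): {Neighborhood, PeerGroup, SchoolQuality, TestScore, Tutoring}.
Backdoor paths from ParentEd to Motivation:
  P1: ParentEd <- SchoolQuality -> TestScore -> Motivation
  P2: ParentEd <- SchoolQuality -> Motivation
  P3: ParentEd <- SchoolQuality -> Neighborhood <- TestScore -> Motivation
  P4: ParentEd <- SchoolQuality -> PeerGroup <- Neighborhood <- TestScore -> Motivation
The empty set is not sufficient: P1 (ParentEd <- SchoolQuality -> TestScore -> Motivation) has no collider blocking it and no conditioned non-collider, so it is open.
Try {SchoolQuality}:
  P1: blocked at fork node SchoolQuality ∈ conditioning set.
  P2: blocked at fork node SchoolQuality ∈ conditioning set.
  P3: blocked at fork node SchoolQuality ∈ conditioning set.
  P4: blocked at fork node SchoolQuality ∈ conditioning set.
{SchoolQuality} contains no descendant of ParentEd and blocks every backdoor path.
No other singleton works — e.g. {Tutoring} leaves P1 open — so {SchoolQuality} is the unique smallest valid adjustment set.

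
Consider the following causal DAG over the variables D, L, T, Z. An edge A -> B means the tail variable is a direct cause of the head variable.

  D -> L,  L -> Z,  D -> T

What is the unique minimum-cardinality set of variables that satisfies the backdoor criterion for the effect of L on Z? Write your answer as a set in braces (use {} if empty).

{}

Variables eligible for adjustment (non-descendants of L, excluding L and Z): {D, T}.
Backdoor paths from L to Z:
  (none)
With no backdoor paths the empty set already satisfies the criterion, and it is trivially minimal.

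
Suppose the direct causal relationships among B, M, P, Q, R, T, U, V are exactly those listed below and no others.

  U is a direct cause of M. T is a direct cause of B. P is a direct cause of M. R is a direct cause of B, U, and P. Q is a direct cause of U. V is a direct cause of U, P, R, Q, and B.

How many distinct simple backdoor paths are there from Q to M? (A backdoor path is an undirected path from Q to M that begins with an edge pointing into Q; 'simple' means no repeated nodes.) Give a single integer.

A backdoor path from Q to M is any simple undirected path whose first edge points into Q (i.e. leaves Q via a parent).
Parents of Q: {V}.
Enumerating:
  P1: Q <- V -> R -> U -> M
  P2: Q <- V -> R -> P -> M
  P3: Q <- V -> U <- R -> P -> M
  P4: Q <- V -> U -> M
  P5: Q <- V -> P <- R -> U -> M
  P6: Q <- V -> P -> M
  P7: Q <- V -> B <- R -> U -> M
  P8: Q <- V -> B <- R -> P -> M
That exhausts the simple backdoor paths. Count: 8.

8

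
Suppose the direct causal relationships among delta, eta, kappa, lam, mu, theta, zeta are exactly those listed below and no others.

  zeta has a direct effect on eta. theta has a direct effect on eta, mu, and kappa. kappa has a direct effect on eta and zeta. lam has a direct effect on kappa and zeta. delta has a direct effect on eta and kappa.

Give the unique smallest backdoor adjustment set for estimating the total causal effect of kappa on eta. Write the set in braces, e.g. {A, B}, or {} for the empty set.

Variables eligible for adjustment (non-descendants of kappa, excluding kappa and eta): {delta, lam, mu, theta}.
Backdoor paths from kappa to eta:
  P1: kappa <- lam -> zeta -> eta
  P2: kappa <- delta -> eta
  P3: kappa <- theta -> eta
The empty set is not sufficient: P1 (kappa <- lam -> zeta -> eta) has no collider blocking it and no conditioned non-collider, so it is open.
Try {delta, lam, theta}:
  P1: blocked at fork node lam ∈ conditioning set.
  P2: blocked at fork node delta ∈ conditioning set.
  P3: blocked at fork node theta ∈ conditioning set.
{delta, lam, theta} contains no descendant of kappa and blocks every backdoor path.
Every element of {delta, lam, theta} is needed (dropping delta leaves P2 open; dropping lam leaves P1 open; dropping theta leaves P3 open), so no proper subset is valid.
Among all size-3 subsets of the eligible variables, only {delta, lam, theta} blocks every backdoor path, so it is the unique smallest valid adjustment set.

{delta, lam, theta}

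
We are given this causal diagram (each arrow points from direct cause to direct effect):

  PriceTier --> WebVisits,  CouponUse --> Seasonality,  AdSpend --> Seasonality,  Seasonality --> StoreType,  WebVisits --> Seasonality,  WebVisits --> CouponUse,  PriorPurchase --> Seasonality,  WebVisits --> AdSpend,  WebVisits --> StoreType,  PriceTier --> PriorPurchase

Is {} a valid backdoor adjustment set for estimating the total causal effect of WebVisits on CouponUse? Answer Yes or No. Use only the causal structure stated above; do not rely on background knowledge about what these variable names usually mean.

Yes

Backdoor paths from WebVisits to CouponUse (paths whose first edge points into WebVisits):
  P1: WebVisits <- PriceTier -> PriorPurchase -> Seasonality <- CouponUse
Condition 1 (no descendant of WebVisits in the set): holds — descendants of WebVisits are {AdSpend, CouponUse, Seasonality, StoreType}; none are in {}.
Condition 2 (every backdoor path blocked by {}):
  P1: blocked at collider Seasonality (neither it nor any descendant is in the conditioning set).
{} satisfies the backdoor criterion.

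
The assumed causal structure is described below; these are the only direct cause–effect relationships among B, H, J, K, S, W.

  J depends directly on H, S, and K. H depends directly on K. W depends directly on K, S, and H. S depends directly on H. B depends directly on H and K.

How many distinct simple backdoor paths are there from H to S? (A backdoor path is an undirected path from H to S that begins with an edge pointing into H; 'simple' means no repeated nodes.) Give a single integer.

2

A backdoor path from H to S is any simple undirected path whose first edge points into H (i.e. leaves H via a parent).
Parents of H: {K}.
Enumerating:
  P1: H <- K -> W <- S
  P2: H <- K -> J <- S
That exhausts the simple backdoor paths. Count: 2.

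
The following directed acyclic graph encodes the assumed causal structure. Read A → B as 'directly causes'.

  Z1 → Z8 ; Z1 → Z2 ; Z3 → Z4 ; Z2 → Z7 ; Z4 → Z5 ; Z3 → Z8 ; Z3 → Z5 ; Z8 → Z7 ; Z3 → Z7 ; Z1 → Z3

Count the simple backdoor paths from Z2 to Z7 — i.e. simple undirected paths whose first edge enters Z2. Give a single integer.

4

A backdoor path from Z2 to Z7 is any simple undirected path whose first edge points into Z2 (i.e. leaves Z2 via a parent).
Parents of Z2: {Z1}.
Enumerating:
  P1: Z2 <- Z1 -> Z3 -> Z8 -> Z7
  P2: Z2 <- Z1 -> Z3 -> Z7
  P3: Z2 <- Z1 -> Z8 <- Z3 -> Z7
  P4: Z2 <- Z1 -> Z8 -> Z7
That exhausts the simple backdoor paths. Count: 4.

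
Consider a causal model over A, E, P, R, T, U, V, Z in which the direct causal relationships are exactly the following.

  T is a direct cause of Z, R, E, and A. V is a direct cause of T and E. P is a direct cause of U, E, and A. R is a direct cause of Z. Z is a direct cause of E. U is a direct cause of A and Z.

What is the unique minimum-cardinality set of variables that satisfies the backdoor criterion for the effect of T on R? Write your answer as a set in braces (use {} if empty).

Variables eligible for adjustment (non-descendants of T, excluding T and R): {P, U, V}.
Backdoor paths from T to R:
  P1: T <- V -> E <- P -> U -> Z <- R
  P2: T <- V -> E <- P -> A <- U -> Z <- R
  P3: T <- V -> E <- Z <- R
Each backdoor path contains an unconditioned collider, so every path is already blocked with the empty conditioning set:
  P1: blocked at collider E (neither it nor any descendant is in the conditioning set).
  P2: blocked at collider E (neither it nor any descendant is in the conditioning set).
  P3: blocked at collider E (neither it nor any descendant is in the conditioning set).
The empty set is therefore the unique smallest valid set.

{}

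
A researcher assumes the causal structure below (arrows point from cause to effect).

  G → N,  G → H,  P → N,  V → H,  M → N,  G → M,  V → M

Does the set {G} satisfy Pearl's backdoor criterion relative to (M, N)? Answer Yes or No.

Backdoor paths from M to N (paths whose first edge points into M):
  P1: M <- V -> H <- G -> N
  P2: M <- G -> N
Condition 1 (no descendant of M in the set): holds — descendants of M are {N}; none are in {G}.
Condition 2 (every backdoor path blocked by {G}):
  P1: blocked at collider H (neither it nor any descendant is in the conditioning set).
  P2: blocked at fork node G ∈ conditioning set.
{G} satisfies the backdoor criterion.

Yes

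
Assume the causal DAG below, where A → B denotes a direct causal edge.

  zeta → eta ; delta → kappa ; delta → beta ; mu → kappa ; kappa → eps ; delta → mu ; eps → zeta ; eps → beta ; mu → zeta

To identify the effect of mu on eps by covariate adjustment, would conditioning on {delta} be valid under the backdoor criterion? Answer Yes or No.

Yes

Backdoor paths from mu to eps (paths whose first edge points into mu):
  P1: mu <- delta -> kappa -> eps
  P2: mu <- delta -> beta <- eps
Condition 1 (no descendant of mu in the set): holds — descendants of mu are {beta, eps, eta, kappa, zeta}; none are in {delta}.
Condition 2 (every backdoor path blocked by {delta}):
  P1: blocked at fork node delta ∈ conditioning set.
  P2: blocked at fork node delta ∈ conditioning set.
{delta} satisfies the backdoor criterion.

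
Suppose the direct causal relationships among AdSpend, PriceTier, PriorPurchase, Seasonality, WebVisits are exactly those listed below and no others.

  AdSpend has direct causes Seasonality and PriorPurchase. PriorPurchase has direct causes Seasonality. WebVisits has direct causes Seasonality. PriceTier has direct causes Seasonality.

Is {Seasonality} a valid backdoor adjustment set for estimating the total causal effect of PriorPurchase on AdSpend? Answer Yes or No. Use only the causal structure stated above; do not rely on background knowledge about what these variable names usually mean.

Yes

Backdoor paths from PriorPurchase to AdSpend (paths whose first edge points into PriorPurchase):
  P1: PriorPurchase <- Seasonality -> AdSpend
Condition 1 (no descendant of PriorPurchase in the set): holds — descendants of PriorPurchase are {AdSpend}; none are in {Seasonality}.
Condition 2 (every backdoor path blocked by {Seasonality}):
  P1: blocked at fork node Seasonality ∈ conditioning set.
{Seasonality} satisfies the backdoor criterion.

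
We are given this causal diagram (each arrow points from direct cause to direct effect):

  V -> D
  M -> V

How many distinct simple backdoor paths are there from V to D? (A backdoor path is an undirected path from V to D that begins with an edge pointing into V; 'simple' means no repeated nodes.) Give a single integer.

0

A backdoor path from V to D is any simple undirected path whose first edge points into V (i.e. leaves V via a parent).
Parents of V: {M}.
No simple path from any parent of V reaches D without revisiting V, so there are no backdoor paths.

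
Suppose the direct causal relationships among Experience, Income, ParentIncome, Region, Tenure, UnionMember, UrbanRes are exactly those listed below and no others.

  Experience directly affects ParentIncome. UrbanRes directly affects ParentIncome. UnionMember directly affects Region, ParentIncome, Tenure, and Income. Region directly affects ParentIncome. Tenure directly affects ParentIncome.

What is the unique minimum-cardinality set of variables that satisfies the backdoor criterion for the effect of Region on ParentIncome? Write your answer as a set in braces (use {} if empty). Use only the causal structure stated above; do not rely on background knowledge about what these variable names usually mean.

{UnionMember}

Variables eligible for adjustment (non-descendants of Region, excluding Region and ParentIncome): {Experience, Income, Tenure, UnionMember, UrbanRes}.
Backdoor paths from Region to ParentIncome:
  P1: Region <- UnionMember -> Tenure -> ParentIncome
  P2: Region <- UnionMember -> ParentIncome
The empty set is not sufficient: P1 (Region <- UnionMember -> Tenure -> ParentIncome) has no collider blocking it and no conditioned non-collider, so it is open.
Try {UnionMember}:
  P1: blocked at fork node UnionMember ∈ conditioning set.
  P2: blocked at fork node UnionMember ∈ conditioning set.
{UnionMember} contains no descendant of Region and blocks every backdoor path.
No other singleton works — e.g. {Experience} leaves P1 open — so {UnionMember} is the unique smallest valid adjustment set.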